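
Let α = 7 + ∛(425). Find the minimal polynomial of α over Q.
m_α(x) = x^3 - 21x^2 + 147x - 768

Set β = α - 7 = ∛(425), so β^3 = 425. Then (α - 7)^3 - 425 = 0, i.e. α is a root of g(x) = (x - 7)^3 - 425 = x^3 - 21x^2 + 147x - 768. Since g(x) = h(x - 7) where h(x) = x^3 - 425, and h is irreducible over Q (because 425 is not a perfect cube, so h has no rational root, and a monic cubic with no rational root is irreducible), g is also irreducible (irreducibility is preserved under the substitution x → x - 7). Hence m_α(x) = x^3 - 21x^2 + 147x - 768.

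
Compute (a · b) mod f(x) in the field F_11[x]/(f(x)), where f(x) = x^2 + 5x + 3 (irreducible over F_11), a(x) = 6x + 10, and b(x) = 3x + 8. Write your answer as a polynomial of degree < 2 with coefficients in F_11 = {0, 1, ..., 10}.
a · b ≡ 10x + 4 (mod f(x))

Multiply in F_11[x]: a(x)·b(x) = (6x + 10)·(3x + 8) = 7x^2 + x + 3. This has degree ≥ 2, so divide by f(x) over F_11: 7x^2 + x + 3 = (7)·(x^2 + 5x + 3) + (10x + 4). Hence a·b ≡ 10x + 4 (mod f). (F_11[x]/(f) is a field with 11^2 = 121 elements since f is irreducible of degree 2.)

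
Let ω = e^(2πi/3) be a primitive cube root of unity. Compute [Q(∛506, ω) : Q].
[Q(∛506, ω) : Q] = 6

[Q(∛506):Q] = 3 (min poly x^3 - 506, irreducible since 506 is not a perfect cube). [Q(ω):Q] = 2 (min poly x^2 + x + 1). Since Q(∛506) ⊂ R and ω ∉ R, we have ω ∉ Q(∛506), so x^2 + x + 1 remains irreducible over Q(∛506) and [Q(∛506, ω) : Q(∛506)] = 2. By the tower law, [Q(∛506, ω) : Q] = 3 · 2 = 6. (In fact Q(∛506, ω) is the splitting field of x^3 - 506 over Q.)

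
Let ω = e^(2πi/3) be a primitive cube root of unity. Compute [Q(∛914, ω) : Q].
[Q(∛914, ω) : Q] = 6

[Q(∛914):Q] = 3 (min poly x^3 - 914, irreducible since 914 is not a perfect cube). [Q(ω):Q] = 2 (min poly x^2 + x + 1). Since Q(∛914) ⊂ R and ω ∉ R, we have ω ∉ Q(∛914), so x^2 + x + 1 remains irreducible over Q(∛914) and [Q(∛914, ω) : Q(∛914)] = 2. By the tower law, [Q(∛914, ω) : Q] = 3 · 2 = 6. (In fact Q(∛914, ω) is the splitting field of x^3 - 914 over Q.)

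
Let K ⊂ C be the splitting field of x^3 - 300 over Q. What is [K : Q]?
[K : Q] = 6

The roots of x^3 - 300 are ∛300, ω∛300, ω^2∛300 where ω = e^(2πi/3) is a primitive cube root of unity, so K = Q(∛300, ω). Now [Q(∛300):Q] = 3 (since 300 is not a perfect cube, x^3 - 300 is irreducible) and [Q(ω):Q] = 2. Both 2 and 3 divide [K:Q], and [K:Q] ≤ 3·2 = 6, so [K:Q] = 6. (Equivalently: Q(∛300) ⊂ R but ω ∉ R, so [K : Q(∛300)] = 2.)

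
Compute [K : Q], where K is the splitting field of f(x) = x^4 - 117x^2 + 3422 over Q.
[K : Q] = 4

Solving the quadratic in x^2: x^2 = (117 ± √(117^2 - 4·3422))/2 = (117 ± √1)/2 = (117 ± 1)/2, giving x^2 = 59 or x^2 = 58. So f(x) = (x^2 - 59)(x^2 - 58) and the roots of f are ±√59, ±√58. Hence the splitting field is K = Q(√59, √58). Since 59 and 58 are distinct squarefree integers > 1, their product 3422 is not a perfect square, so √58 ∉ Q(√59). By the tower law [K:Q] = [Q(√59,√58):Q(√59)] · [Q(√59):Q] = 2 · 2 = 4.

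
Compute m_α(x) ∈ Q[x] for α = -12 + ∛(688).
m_α(x) = x^3 + 36x^2 + 432x + 1040

Set β = α + 12 = ∛(688), so β^3 = 688. Then (α + 12)^3 - 688 = 0, i.e. α is a root of g(x) = (x + 12)^3 - 688 = x^3 + 36x^2 + 432x + 1040. Since g(x) = h(x + 12) where h(x) = x^3 - 688, and h is irreducible over Q (because 688 is not a perfect cube, so h has no rational root, and a monic cubic with no rational root is irreducible), g is also irreducible (irreducibility is preserved under the substitution x → x + 12). Hence m_α(x) = x^3 + 36x^2 + 432x + 1040.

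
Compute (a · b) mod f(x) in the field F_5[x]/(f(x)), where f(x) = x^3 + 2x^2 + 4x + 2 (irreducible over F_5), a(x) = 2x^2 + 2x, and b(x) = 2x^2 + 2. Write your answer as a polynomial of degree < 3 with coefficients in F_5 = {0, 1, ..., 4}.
a · b ≡ x^2 + 2x + 3 (mod f(x))

Multiply in F_5[x]: a(x)·b(x) = (2x^2 + 2x)·(2x^2 + 2) = 4x^4 + 4x^3 + 4x^2 + 4x. This has degree ≥ 3, so divide by f(x) over F_5: 4x^4 + 4x^3 + 4x^2 + 4x = (4x + 1)·(x^3 + 2x^2 + 4x + 2) + (x^2 + 2x + 3). Hence a·b ≡ x^2 + 2x + 3 (mod f). (F_5[x]/(f) is a field with 5^3 = 125 elements since f is irreducible of degree 3.)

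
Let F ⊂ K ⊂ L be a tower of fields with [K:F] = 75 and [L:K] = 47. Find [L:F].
[L:F] = 3525

The tower law says that for any tower of field extensions F ⊂ K ⊂ L with finite degrees, [L:F] = [L:K] · [K:F]. Here this gives [L:F] = 47 · 75 = 3525.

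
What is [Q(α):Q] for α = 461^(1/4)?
[Q(α):Q] = 4

α is a root of x^4 - 461. By Eisenstein's criterion at the prime p = 461 (which divides the constant term 461 but p^2 = 212521 does not, since 461 is squarefree), x^4 - 461 is irreducible over Q. Hence [Q(α):Q] = 4.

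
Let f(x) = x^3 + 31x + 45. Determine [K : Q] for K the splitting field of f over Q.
[K : Q] = 6

By the rational root test, any rational root of the monic integer polynomial f(x) = x^3 + 31x + 45 must be an integer dividing the constant term 45, i.e. one of ±{1, 3, 5, 9, 15, 45}. Evaluating: f(1) = 77, f(-1) = 13, f(3) = 165, f(-3) = -75, f(5) = 325, f(-5) = -235, f(9) = 1053, f(-9) = -963, f(15) = 3885, f(-15) = -3795, f(45) = 92565, f(-45) = -92475; none is 0, so f has no rational root and is therefore irreducible over Q (a cubic with no linear factor over a field is irreducible). For an irreducible cubic, the Galois group is A_3 or S_3 according as the discriminant disc(f) = -4a^3 - 27b^2 = -4·(31)^3 - 27·(45)^2 = -173839 is or is not a square in Q. Here disc(f) = -173839 is not a perfect square in Q, so the Galois group of f over Q is not contained in A_3 and must be all of S_3. The splitting field has degree |S_3| = 6 over Q, so [K : Q] = 6.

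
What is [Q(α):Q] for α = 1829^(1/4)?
[Q(α):Q] = 4

α is a root of x^4 - 1829. By Eisenstein's criterion at the prime p = 31 (which divides the constant term 1829 but p^2 = 961 does not, since 1829 is squarefree), x^4 - 1829 is irreducible over Q. Hence [Q(α):Q] = 4.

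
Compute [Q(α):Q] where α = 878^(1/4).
[Q(α):Q] = 4

α is a root of x^4 - 878. By Eisenstein's criterion at the prime p = 2 (which divides the constant term 878 but p^2 = 4 does not, since 878 is squarefree), x^4 - 878 is irreducible over Q. Hence [Q(α):Q] = 4.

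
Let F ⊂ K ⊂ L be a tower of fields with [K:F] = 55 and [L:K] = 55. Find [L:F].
[L:F] = 3025

The tower law says that for any tower of field extensions F ⊂ K ⊂ L with finite degrees, [L:F] = [L:K] · [K:F]. Here this gives [L:F] = 55 · 55 = 3025.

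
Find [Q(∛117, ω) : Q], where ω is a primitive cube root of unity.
[Q(∛117, ω) : Q] = 6

[Q(∛117):Q] = 3 (min poly x^3 - 117, irreducible since 117 is not a perfect cube). [Q(ω):Q] = 2 (min poly x^2 + x + 1). Since Q(∛117) ⊂ R and ω ∉ R, we have ω ∉ Q(∛117), so x^2 + x + 1 remains irreducible over Q(∛117) and [Q(∛117, ω) : Q(∛117)] = 2. By the tower law, [Q(∛117, ω) : Q] = 3 · 2 = 6. (In fact Q(∛117, ω) is the splitting field of x^3 - 117 over Q.)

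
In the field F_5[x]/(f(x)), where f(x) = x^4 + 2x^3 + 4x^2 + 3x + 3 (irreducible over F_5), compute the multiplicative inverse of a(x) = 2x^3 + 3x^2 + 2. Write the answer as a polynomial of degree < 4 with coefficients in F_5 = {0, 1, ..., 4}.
a(x)^(-1) ≡ 3x^3 + 2x^2 + 3x + 2 (mod f(x))

Since f is irreducible over F_5, F_5[x]/(f) is a field and a(x) ≠ 0 has an inverse. Apply the extended Euclidean algorithm to f(x) and a(x) in F_5[x]: f(x) = (3x + 4)·a(x) + (2x^2 + 2x);  a(x) = (x + 3)·(2x^2 + 2x) + (4x + 2);  (2x^2 + 2x) = (3x + 4)·(4x + 2) + (2). The last nonzero remainder is the constant 2 = gcd(f, a) in F_5. Back-substituting through the division chain expresses 2 = s(x)·a(x) + t(x)·f(x) with s(x) ≡ x^3 + 4x^2 + x + 4 (mod f), so (x^3 + 4x^2 + x + 4)·a(x) ≡ 2 (mod f). Multiplying by 2^(-1) ≡ 3 in F_5 gives a(x)^(-1) ≡ 3·(x^3 + 4x^2 + x + 4) ≡ 3x^3 + 2x^2 + 3x + 2 (mod f). Check: (2x^3 + 3x^2 + 2)·(3x^3 + 2x^2 + 3x + 2) = x^6 + 3x^5 + 2x^4 + 4x^3 + x + 4 ≡ 1 (mod x^4 + 2x^3 + 4x^2 + 3x + 3).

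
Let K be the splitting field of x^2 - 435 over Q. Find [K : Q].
[K : Q] = 2

f(x) = x^2 - 435 factors as (x - √435)(x + √435). The splitting field is K = Q(√435). Since 435 is squarefree and > 1, it is not a perfect square, so x^2 - 435 is irreducible over Q and [Q(√435) : Q] = 2. Hence [K : Q] = 2.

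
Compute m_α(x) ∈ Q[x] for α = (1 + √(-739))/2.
m_α(x) = x^2 - x + 185

From 2α - 1 = √(-739), squaring gives (2α - 1)^2 = -739, i.e. 4α^2 - 4α + 1 = -739, so α^2 - α + (1 + 739)/4 = 0. Since -739 ≡ 1 (mod 4), (1 + 739)/4 = 185 ∈ Z. The polynomial x^2 - x + 185 has discriminant 1 - 4·(185) = -739, which is not a perfect square in Q (d = -739 is squarefree and ≠ 1), so x^2 - x + 185 is irreducible over Q. It is the minimal polynomial of α.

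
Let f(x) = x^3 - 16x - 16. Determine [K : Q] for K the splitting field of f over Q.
[K : Q] = 6

By the rational root test, any rational root of the monic integer polynomial f(x) = x^3 - 16x - 16 must be an integer dividing the constant term -16, i.e. one of ±{1, 2, 4, 8, 16}. Evaluating: f(1) = -31, f(-1) = -1, f(2) = -40, f(-2) = 8, f(4) = -16, f(-4) = -16, f(8) = 368, f(-8) = -400, f(16) = 3824, f(-16) = -3856; none is 0, so f has no rational root and is therefore irreducible over Q (a cubic with no linear factor over a field is irreducible). For an irreducible cubic, the Galois group is A_3 or S_3 according as the discriminant disc(f) = -4a^3 - 27b^2 = -4·(-16)^3 - 27·(-16)^2 = 9472 is or is not a square in Q. Here disc(f) = 9472 is not a perfect square in Q, so the Galois group of f over Q is not contained in A_3 and must be all of S_3. The splitting field has degree |S_3| = 6 over Q, so [K : Q] = 6.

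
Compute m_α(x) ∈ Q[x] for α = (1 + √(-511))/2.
m_α(x) = x^2 - x + 128

From 2α - 1 = √(-511), squaring gives (2α - 1)^2 = -511, i.e. 4α^2 - 4α + 1 = -511, so α^2 - α + (1 + 511)/4 = 0. Since -511 ≡ 1 (mod 4), (1 + 511)/4 = 128 ∈ Z. The polynomial x^2 - x + 128 has discriminant 1 - 4·(128) = -511, which is not a perfect square in Q (d = -511 is squarefree and ≠ 1), so x^2 - x + 128 is irreducible over Q. It is the minimal polynomial of α.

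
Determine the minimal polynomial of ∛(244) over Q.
m_α(x) = x^3 - 244

α satisfies α^3 = 244, so x^3 - 244 annihilates α. By the rational root test, a rational root p/q (in lowest terms) of x^3 - 244 would satisfy p^3 = 244 q^3, forcing q = 1 and p^3 = 244; but 244 is not a perfect cube, contradiction. A monic cubic over Q with no rational root is irreducible (any nontrivial factorization would include a linear factor). Hence x^3 - 244 is the minimal polynomial of α, and in particular [Q(α):Q] = 3.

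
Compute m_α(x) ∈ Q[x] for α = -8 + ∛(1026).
m_α(x) = x^3 + 24x^2 + 192x - 514

Set β = α + 8 = ∛(1026), so β^3 = 1026. Then (α + 8)^3 - 1026 = 0, i.e. α is a root of g(x) = (x + 8)^3 - 1026 = x^3 + 24x^2 + 192x - 514. Since g(x) = h(x + 8) where h(x) = x^3 - 1026, and h is irreducible over Q (because 1026 is not a perfect cube, so h has no rational root, and a monic cubic with no rational root is irreducible), g is also irreducible (irreducibility is preserved under the substitution x → x + 8). Hence m_α(x) = x^3 + 24x^2 + 192x - 514.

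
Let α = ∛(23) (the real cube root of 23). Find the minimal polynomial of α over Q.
m_α(x) = x^3 - 23

α satisfies α^3 = 23, so x^3 - 23 annihilates α. By the rational root test, a rational root p/q (in lowest terms) of x^3 - 23 would satisfy p^3 = 23 q^3, forcing q = 1 and p^3 = 23; but 23 is not a perfect cube, contradiction. A monic cubic over Q with no rational root is irreducible (any nontrivial factorization would include a linear factor). Hence x^3 - 23 is the minimal polynomial of α, and in particular [Q(α):Q] = 3.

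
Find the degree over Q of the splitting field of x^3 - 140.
[K : Q] = 6

The roots of x^3 - 140 are ∛140, ω∛140, ω^2∛140 where ω = e^(2πi/3) is a primitive cube root of unity, so K = Q(∛140, ω). Now [Q(∛140):Q] = 3 (since 140 is not a perfect cube, x^3 - 140 is irreducible) and [Q(ω):Q] = 2. Both 2 and 3 divide [K:Q], and [K:Q] ≤ 3·2 = 6, so [K:Q] = 6. (Equivalently: Q(∛140) ⊂ R but ω ∉ R, so [K : Q(∛140)] = 2.)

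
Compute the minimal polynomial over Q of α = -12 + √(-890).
m_α(x) = x^2 + 24x + 1034

From α + 12 = √(-890), squaring gives (α + 12)^2 = -890, i.e. α^2 + 24α + 144 = -890, so α^2 + 24α + 1034 = 0. The discriminant of x^2 + 24x + 1034 is (24)^2 - 4·(1034) = 576 - 4136 = -3560, and 4·(-890) is not a perfect square in Q since -890 is squarefree and ≠ 1. Hence x^2 + 24x + 1034 is irreducible over Q and is the minimal polynomial of α.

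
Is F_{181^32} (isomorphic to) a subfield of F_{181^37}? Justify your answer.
No: F_{181^32} is not a subfield of F_{181^37}

F_{p^m} embeds in F_{p^n} iff m | n. Here 32 ∤ 37 (since 37 = 1·32 + 5 with remainder 5 ≠ 0), so F_{181^32} is not a subfield of F_{181^37}. Equivalently: if it were, the tower law would give 32 = [F_{181^32}:F_181] dividing [F_{181^37}:F_181] = 37, contradiction.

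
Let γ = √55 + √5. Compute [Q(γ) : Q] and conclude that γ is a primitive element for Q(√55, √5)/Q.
[Q(γ) : Q] = 4 (equivalently, Q(γ) = Q(√55, √5))

Obviously Q(γ) ⊆ Q(√55, √5), and [Q(√55, √5):Q] = 4 (since 55, 5 are distinct squarefree integers > 1 with 275 not a perfect square). To show equality we compute the minimal polynomial of γ. From γ = √55 + √5: γ^2 = 55 + 2√(275) + 5 = 60 + 2√(275), so γ^2 - 60 = 2√(275); squaring, (γ^2 - 60)^2 = 4·275, i.e. γ^4 - 120γ^2 + 3600 - 1100 = 0, i.e. γ^4 - 120γ^2 + 2500 = 0. So γ is a root of x^4 - 120x^2 + 2500. This polynomial is irreducible over Q: it has no rational root (each ±√55 ± √5 is irrational), and any factorization into two quadratics over Q would force √(275) ∈ Q (pairing opposite roots) or √55, √5 ∈ Q (other pairings), all impossible. Hence [Q(γ):Q] = 4 = [Q(√55, √5):Q], so Q(γ) = Q(√55, √5).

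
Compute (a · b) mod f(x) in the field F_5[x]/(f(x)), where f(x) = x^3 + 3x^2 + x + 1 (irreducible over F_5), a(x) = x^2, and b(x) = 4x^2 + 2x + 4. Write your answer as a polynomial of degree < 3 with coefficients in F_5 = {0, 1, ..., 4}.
a · b ≡ x (mod f(x))

Multiply in F_5[x]: a(x)·b(x) = (x^2)·(4x^2 + 2x + 4) = 4x^4 + 2x^3 + 4x^2. This has degree ≥ 3, so divide by f(x) over F_5: 4x^4 + 2x^3 + 4x^2 = (4x)·(x^3 + 3x^2 + x + 1) + (x). Hence a·b ≡ x (mod f). (F_5[x]/(f) is a field with 5^3 = 125 elements since f is irreducible of degree 3.)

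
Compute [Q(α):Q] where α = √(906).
[Q(α):Q] = 2

[Q(α):Q] equals the degree of the minimal polynomial of α. Here α^2 = 906 and x^2 - 906 is irreducible (d = 906 is squarefree, ≠ 1, hence not a square), so deg(m_α) = 2. Thus [Q(α):Q] = 2.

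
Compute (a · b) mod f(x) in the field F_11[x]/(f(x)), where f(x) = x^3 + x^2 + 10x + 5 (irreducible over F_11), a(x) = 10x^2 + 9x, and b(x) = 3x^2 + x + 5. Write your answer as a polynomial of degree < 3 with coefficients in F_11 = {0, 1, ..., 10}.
a · b ≡ 5x^2 + x + 9 (mod f(x))

Multiply in F_11[x]: a(x)·b(x) = (10x^2 + 9x)·(3x^2 + x + 5) = 8x^4 + 4x^3 + 4x^2 + x. This has degree ≥ 3, so divide by f(x) over F_11: 8x^4 + 4x^3 + 4x^2 + x = (8x + 7)·(x^3 + x^2 + 10x + 5) + (5x^2 + x + 9). Hence a·b ≡ 5x^2 + x + 9 (mod f). (F_11[x]/(f) is a field with 11^3 = 1331 elements since f is irreducible of degree 3.)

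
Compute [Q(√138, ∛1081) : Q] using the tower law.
[Q(√138, ∛1081) : Q] = 6

Let L = Q(√138, ∛1081). Since Q(√138) ⊂ L and [Q(√138):Q] = 2, the tower law gives 2 | [L:Q]. Likewise Q(∛1081) ⊂ L with [Q(∛1081):Q] = 3 (because 1081 is not a perfect cube), so 3 | [L:Q]. As gcd(2,3) = 1, [L:Q] is divisible by 6. Conversely L is generated over Q by √138 and ∛1081, so [L:Q] ≤ 2·3 = 6. Therefore [Q(√138, ∛1081) : Q] = 6.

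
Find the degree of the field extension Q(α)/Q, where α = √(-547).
[Q(α):Q] = 2

[Q(α):Q] equals the degree of the minimal polynomial of α. Here α^2 = -547 and x^2 + 547 is irreducible (d = -547 is squarefree, ≠ 1, hence not a square), so deg(m_α) = 2. Thus [Q(α):Q] = 2.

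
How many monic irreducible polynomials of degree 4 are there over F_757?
There are 82096145838 monic irreducible polynomials of degree 4 over F_757

Each element of F_{757^4} that lies in no proper subfield is a root of exactly one monic irreducible of degree 4 over F_757, and each such polynomial has 4 distinct roots in F_{757^4}. By Möbius inversion the count is N_757(4) = (1/4) Σ_{d|4} μ(4/d) · 757^d = (1/4)(μ(4)·757^1 + μ(2)·757^2 + μ(1)·757^4) = 328384583352/4 = 82096145838.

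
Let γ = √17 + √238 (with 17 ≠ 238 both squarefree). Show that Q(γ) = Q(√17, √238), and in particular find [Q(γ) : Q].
[Q(γ) : Q] = 4 (equivalently, Q(γ) = Q(√17, √238))

Obviously Q(γ) ⊆ Q(√17, √238), and [Q(√17, √238):Q] = 4 (since 17, 238 are distinct squarefree integers > 1 with 4046 not a perfect square). To show equality we compute the minimal polynomial of γ. From γ = √17 + √238: γ^2 = 17 + 2√(4046) + 238 = 255 + 2√(4046), so γ^2 - 255 = 2√(4046); squaring, (γ^2 - 255)^2 = 4·4046, i.e. γ^4 - 510γ^2 + 65025 - 16184 = 0, i.e. γ^4 - 510γ^2 + 48841 = 0. So γ is a root of x^4 - 510x^2 + 48841. This polynomial is irreducible over Q: it has no rational root (each ±√17 ± √238 is irrational), and any factorization into two quadratics over Q would force √(4046) ∈ Q (pairing opposite roots) or √17, √238 ∈ Q (other pairings), all impossible. Hence [Q(γ):Q] = 4 = [Q(√17, √238):Q], so Q(γ) = Q(√17, √238).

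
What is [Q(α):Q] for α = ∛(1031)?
[Q(α):Q] = 3

The minimal polynomial of α is x^3 - 1031, irreducible over Q since 1031 is not a perfect cube (so x^3 - 1031 has no rational root). Hence [Q(α):Q] = deg(m_α) = 3.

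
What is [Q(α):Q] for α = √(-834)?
[Q(α):Q] = 2

[Q(α):Q] equals the degree of the minimal polynomial of α. Here α^2 = -834 and x^2 + 834 is irreducible (d = -834 is squarefree, ≠ 1, hence not a square), so deg(m_α) = 2. Thus [Q(α):Q] = 2.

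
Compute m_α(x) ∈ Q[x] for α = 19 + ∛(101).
m_α(x) = x^3 - 57x^2 + 1083x - 6960

Set β = α - 19 = ∛(101), so β^3 = 101. Then (α - 19)^3 - 101 = 0, i.e. α is a root of g(x) = (x - 19)^3 - 101 = x^3 - 57x^2 + 1083x - 6960. Since g(x) = h(x - 19) where h(x) = x^3 - 101, and h is irreducible over Q (because 101 is not a perfect cube, so h has no rational root, and a monic cubic with no rational root is irreducible), g is also irreducible (irreducibility is preserved under the substitution x → x - 19). Hence m_α(x) = x^3 - 57x^2 + 1083x - 6960.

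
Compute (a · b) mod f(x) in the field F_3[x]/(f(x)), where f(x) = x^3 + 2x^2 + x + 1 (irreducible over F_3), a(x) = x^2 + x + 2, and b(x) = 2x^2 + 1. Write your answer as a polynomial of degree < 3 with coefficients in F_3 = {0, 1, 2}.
a · b ≡ x^2 + x + 1 (mod f(x))

Multiply in F_3[x]: a(x)·b(x) = (x^2 + x + 2)·(2x^2 + 1) = 2x^4 + 2x^3 + 2x^2 + x + 2. This has degree ≥ 3, so divide by f(x) over F_3: 2x^4 + 2x^3 + 2x^2 + x + 2 = (2x + 1)·(x^3 + 2x^2 + x + 1) + (x^2 + x + 1). Hence a·b ≡ x^2 + x + 1 (mod f). (F_3[x]/(f) is a field with 3^3 = 27 elements since f is irreducible of degree 3.)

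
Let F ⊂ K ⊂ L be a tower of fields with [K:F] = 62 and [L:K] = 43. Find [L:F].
[L:F] = 2666

The tower law says that for any tower of field extensions F ⊂ K ⊂ L with finite degrees, [L:F] = [L:K] · [K:F]. Here this gives [L:F] = 43 · 62 = 2666.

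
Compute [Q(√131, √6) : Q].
[Q(√131, √6) : Q] = 4

[Q(√131):Q] = 2 (min poly x^2 - 131, irreducible since 131 is squarefree > 1). For the top step, suppose √6 ∈ Q(√131), say √6 = c + d√131 with c, d ∈ Q. Squaring: 6 = c^2 + 131d^2 + 2cd√131. Since √131 ∉ Q this forces 2cd = 0. If d = 0 then √6 = c ∈ Q, contradicting 6 squarefree > 1. If c = 0 then 6 = 131d^2, so 131·6 = (131d)^2 is a perfect square in Q — but 131·6 = 786 is not a perfect square (since 131 and 6 are distinct squarefree integers). Contradiction. Hence √6 ∉ Q(√131), so x^2 - 6 stays irreducible over Q(√131) and [Q(√131, √6) : Q(√131)] = 2. By the tower law, [Q(√131, √6) : Q] = 2 · 2 = 4.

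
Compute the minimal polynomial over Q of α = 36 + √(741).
m_α(x) = x^2 - 72x + 555

From α - 36 = √(741), squaring gives (α - 36)^2 = 741, i.e. α^2 - 72α + 1296 = 741, so α^2 - 72α + 555 = 0. The discriminant of x^2 - 72x + 555 is (-72)^2 - 4·(555) = 5184 - 2220 = 2964, and 4·(741) is not a perfect square in Q since 741 is squarefree and ≠ 1. Hence x^2 - 72x + 555 is irreducible over Q and is the minimal polynomial of α.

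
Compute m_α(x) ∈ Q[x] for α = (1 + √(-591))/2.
m_α(x) = x^2 - x + 148

From 2α - 1 = √(-591), squaring gives (2α - 1)^2 = -591, i.e. 4α^2 - 4α + 1 = -591, so α^2 - α + (1 + 591)/4 = 0. Since -591 ≡ 1 (mod 4), (1 + 591)/4 = 148 ∈ Z. The polynomial x^2 - x + 148 has discriminant 1 - 4·(148) = -591, which is not a perfect square in Q (d = -591 is squarefree and ≠ 1), so x^2 - x + 148 is irreducible over Q. It is the minimal polynomial of α.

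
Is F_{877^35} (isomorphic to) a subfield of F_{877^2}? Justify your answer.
No: F_{877^35} is not a subfield of F_{877^2}

F_{p^m} embeds in F_{p^n} iff m | n. Here 35 ∤ 2 (since 2 = 0·35 + 2 with remainder 2 ≠ 0), so F_{877^35} is not a subfield of F_{877^2}. Equivalently: if it were, the tower law would give 35 = [F_{877^35}:F_877] dividing [F_{877^2}:F_877] = 2, contradiction.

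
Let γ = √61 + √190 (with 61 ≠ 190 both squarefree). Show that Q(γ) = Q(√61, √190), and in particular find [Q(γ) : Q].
[Q(γ) : Q] = 4 (equivalently, Q(γ) = Q(√61, √190))

Obviously Q(γ) ⊆ Q(√61, √190), and [Q(√61, √190):Q] = 4 (since 61, 190 are distinct squarefree integers > 1 with 11590 not a perfect square). To show equality we compute the minimal polynomial of γ. From γ = √61 + √190: γ^2 = 61 + 2√(11590) + 190 = 251 + 2√(11590), so γ^2 - 251 = 2√(11590); squaring, (γ^2 - 251)^2 = 4·11590, i.e. γ^4 - 502γ^2 + 63001 - 46360 = 0, i.e. γ^4 - 502γ^2 + 16641 = 0. So γ is a root of x^4 - 502x^2 + 16641. This polynomial is irreducible over Q: it has no rational root (each ±√61 ± √190 is irrational), and any factorization into two quadratics over Q would force √(11590) ∈ Q (pairing opposite roots) or √61, √190 ∈ Q (other pairings), all impossible. Hence [Q(γ):Q] = 4 = [Q(√61, √190):Q], so Q(γ) = Q(√61, √190).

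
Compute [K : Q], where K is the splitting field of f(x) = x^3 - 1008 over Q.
[K : Q] = 6

The roots of x^3 - 1008 are ∛1008, ω∛1008, ω^2∛1008 where ω = e^(2πi/3) is a primitive cube root of unity, so K = Q(∛1008, ω). Now [Q(∛1008):Q] = 3 (since 1008 is not a perfect cube, x^3 - 1008 is irreducible) and [Q(ω):Q] = 2. Both 2 and 3 divide [K:Q], and [K:Q] ≤ 3·2 = 6, so [K:Q] = 6. (Equivalently: Q(∛1008) ⊂ R but ω ∉ R, so [K : Q(∛1008)] = 2.)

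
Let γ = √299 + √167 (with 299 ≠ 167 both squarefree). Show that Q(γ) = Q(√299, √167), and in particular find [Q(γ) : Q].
[Q(γ) : Q] = 4 (equivalently, Q(γ) = Q(√299, √167))

Obviously Q(γ) ⊆ Q(√299, √167), and [Q(√299, √167):Q] = 4 (since 299, 167 are distinct squarefree integers > 1 with 49933 not a perfect square). To show equality we compute the minimal polynomial of γ. From γ = √299 + √167: γ^2 = 299 + 2√(49933) + 167 = 466 + 2√(49933), so γ^2 - 466 = 2√(49933); squaring, (γ^2 - 466)^2 = 4·49933, i.e. γ^4 - 932γ^2 + 217156 - 199732 = 0, i.e. γ^4 - 932γ^2 + 17424 = 0. So γ is a root of x^4 - 932x^2 + 17424. This polynomial is irreducible over Q: it has no rational root (each ±√299 ± √167 is irrational), and any factorization into two quadratics over Q would force √(49933) ∈ Q (pairing opposite roots) or √299, √167 ∈ Q (other pairings), all impossible. Hence [Q(γ):Q] = 4 = [Q(√299, √167):Q], so Q(γ) = Q(√299, √167).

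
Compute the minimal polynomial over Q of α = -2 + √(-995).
m_α(x) = x^2 + 4x + 999

From α + 2 = √(-995), squaring gives (α + 2)^2 = -995, i.e. α^2 + 4α + 4 = -995, so α^2 + 4α + 999 = 0. The discriminant of x^2 + 4x + 999 is (4)^2 - 4·(999) = 16 - 3996 = -3980, and 4·(-995) is not a perfect square in Q since -995 is squarefree and ≠ 1. Hence x^2 + 4x + 999 is irreducible over Q and is the minimal polynomial of α.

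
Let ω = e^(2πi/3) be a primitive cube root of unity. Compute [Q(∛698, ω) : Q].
[Q(∛698, ω) : Q] = 6

[Q(∛698):Q] = 3 (min poly x^3 - 698, irreducible since 698 is not a perfect cube). [Q(ω):Q] = 2 (min poly x^2 + x + 1). Since Q(∛698) ⊂ R and ω ∉ R, we have ω ∉ Q(∛698), so x^2 + x + 1 remains irreducible over Q(∛698) and [Q(∛698, ω) : Q(∛698)] = 2. By the tower law, [Q(∛698, ω) : Q] = 3 · 2 = 6. (In fact Q(∛698, ω) is the splitting field of x^3 - 698 over Q.)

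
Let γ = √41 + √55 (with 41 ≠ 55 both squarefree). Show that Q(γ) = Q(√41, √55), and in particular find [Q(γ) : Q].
[Q(γ) : Q] = 4 (equivalently, Q(γ) = Q(√41, √55))

Obviously Q(γ) ⊆ Q(√41, √55), and [Q(√41, √55):Q] = 4 (since 41, 55 are distinct squarefree integers > 1 with 2255 not a perfect square). To show equality we compute the minimal polynomial of γ. From γ = √41 + √55: γ^2 = 41 + 2√(2255) + 55 = 96 + 2√(2255), so γ^2 - 96 = 2√(2255); squaring, (γ^2 - 96)^2 = 4·2255, i.e. γ^4 - 192γ^2 + 9216 - 9020 = 0, i.e. γ^4 - 192γ^2 + 196 = 0. So γ is a root of x^4 - 192x^2 + 196. This polynomial is irreducible over Q: it has no rational root (each ±√41 ± √55 is irrational), and any factorization into two quadratics over Q would force √(2255) ∈ Q (pairing opposite roots) or √41, √55 ∈ Q (other pairings), all impossible. Hence [Q(γ):Q] = 4 = [Q(√41, √55):Q], so Q(γ) = Q(√41, √55).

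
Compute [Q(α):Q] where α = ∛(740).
[Q(α):Q] = 3

The minimal polynomial of α is x^3 - 740, irreducible over Q since 740 is not a perfect cube (so x^3 - 740 has no rational root). Hence [Q(α):Q] = deg(m_α) = 3.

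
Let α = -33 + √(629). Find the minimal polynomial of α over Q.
m_α(x) = x^2 + 66x + 460

From α + 33 = √(629), squaring gives (α + 33)^2 = 629, i.e. α^2 + 66α + 1089 = 629, so α^2 + 66α + 460 = 0. The discriminant of x^2 + 66x + 460 is (66)^2 - 4·(460) = 4356 - 1840 = 2516, and 4·(629) is not a perfect square in Q since 629 is squarefree and ≠ 1. Hence x^2 + 66x + 460 is irreducible over Q and is the minimal polynomial of α.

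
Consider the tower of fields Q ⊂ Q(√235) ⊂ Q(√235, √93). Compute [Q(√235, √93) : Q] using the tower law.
[Q(√235, √93) : Q] = 4

[Q(√235):Q] = 2 (min poly x^2 - 235, irreducible since 235 is squarefree > 1). For the top step, suppose √93 ∈ Q(√235), say √93 = c + d√235 with c, d ∈ Q. Squaring: 93 = c^2 + 235d^2 + 2cd√235. Since √235 ∉ Q this forces 2cd = 0. If d = 0 then √93 = c ∈ Q, contradicting 93 squarefree > 1. If c = 0 then 93 = 235d^2, so 235·93 = (235d)^2 is a perfect square in Q — but 235·93 = 21855 is not a perfect square (since 235 and 93 are distinct squarefree integers). Contradiction. Hence √93 ∉ Q(√235), so x^2 - 93 stays irreducible over Q(√235) and [Q(√235, √93) : Q(√235)] = 2. By the tower law, [Q(√235, √93) : Q] = 2 · 2 = 4.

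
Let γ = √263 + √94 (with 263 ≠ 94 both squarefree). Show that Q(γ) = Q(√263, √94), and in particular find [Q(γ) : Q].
[Q(γ) : Q] = 4 (equivalently, Q(γ) = Q(√263, √94))

Obviously Q(γ) ⊆ Q(√263, √94), and [Q(√263, √94):Q] = 4 (since 263, 94 are distinct squarefree integers > 1 with 24722 not a perfect square). To show equality we compute the minimal polynomial of γ. From γ = √263 + √94: γ^2 = 263 + 2√(24722) + 94 = 357 + 2√(24722), so γ^2 - 357 = 2√(24722); squaring, (γ^2 - 357)^2 = 4·24722, i.e. γ^4 - 714γ^2 + 127449 - 98888 = 0, i.e. γ^4 - 714γ^2 + 28561 = 0. So γ is a root of x^4 - 714x^2 + 28561. This polynomial is irreducible over Q: it has no rational root (each ±√263 ± √94 is irrational), and any factorization into two quadratics over Q would force √(24722) ∈ Q (pairing opposite roots) or √263, √94 ∈ Q (other pairings), all impossible. Hence [Q(γ):Q] = 4 = [Q(√263, √94):Q], so Q(γ) = Q(√263, √94).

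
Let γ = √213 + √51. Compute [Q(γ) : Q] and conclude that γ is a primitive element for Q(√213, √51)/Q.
[Q(γ) : Q] = 4 (equivalently, Q(γ) = Q(√213, √51))

Obviously Q(γ) ⊆ Q(√213, √51), and [Q(√213, √51):Q] = 4 (since 213, 51 are distinct squarefree integers > 1 with 10863 not a perfect square). To show equality we compute the minimal polynomial of γ. From γ = √213 + √51: γ^2 = 213 + 2√(10863) + 51 = 264 + 2√(10863), so γ^2 - 264 = 2√(10863); squaring, (γ^2 - 264)^2 = 4·10863, i.e. γ^4 - 528γ^2 + 69696 - 43452 = 0, i.e. γ^4 - 528γ^2 + 26244 = 0. So γ is a root of x^4 - 528x^2 + 26244. This polynomial is irreducible over Q: it has no rational root (each ±√213 ± √51 is irrational), and any factorization into two quadratics over Q would force √(10863) ∈ Q (pairing opposite roots) or √213, √51 ∈ Q (other pairings), all impossible. Hence [Q(γ):Q] = 4 = [Q(√213, √51):Q], so Q(γ) = Q(√213, √51).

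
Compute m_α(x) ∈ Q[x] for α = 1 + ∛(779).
m_α(x) = x^3 - 3x^2 + 3x - 780

Set β = α - 1 = ∛(779), so β^3 = 779. Then (α - 1)^3 - 779 = 0, i.e. α is a root of g(x) = (x - 1)^3 - 779 = x^3 - 3x^2 + 3x - 780. Since g(x) = h(x - 1) where h(x) = x^3 - 779, and h is irreducible over Q (because 779 is not a perfect cube, so h has no rational root, and a monic cubic with no rational root is irreducible), g is also irreducible (irreducibility is preserved under the substitution x → x - 1). Hence m_α(x) = x^3 - 3x^2 + 3x - 780.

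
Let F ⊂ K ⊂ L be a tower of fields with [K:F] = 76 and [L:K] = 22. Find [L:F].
[L:F] = 1672

The tower law says that for any tower of field extensions F ⊂ K ⊂ L with finite degrees, [L:F] = [L:K] · [K:F]. Here this gives [L:F] = 22 · 76 = 1672.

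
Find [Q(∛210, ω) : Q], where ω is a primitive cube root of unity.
[Q(∛210, ω) : Q] = 6

[Q(∛210):Q] = 3 (min poly x^3 - 210, irreducible since 210 is not a perfect cube). [Q(ω):Q] = 2 (min poly x^2 + x + 1). Since Q(∛210) ⊂ R and ω ∉ R, we have ω ∉ Q(∛210), so x^2 + x + 1 remains irreducible over Q(∛210) and [Q(∛210, ω) : Q(∛210)] = 2. By the tower law, [Q(∛210, ω) : Q] = 3 · 2 = 6. (In fact Q(∛210, ω) is the splitting field of x^3 - 210 over Q.)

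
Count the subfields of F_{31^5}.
F_{31^5} has 2 subfields

The subfields of F_{p^n} are exactly the fields F_{p^d} for d | n (each is the fixed field of the unique index-d subgroup of Gal(F_{p^n}/F_p) ≅ Z/nZ). The divisors of n = 5 are {1, 5}, giving 2 subfields: F_{31^1}, F_{31^5}.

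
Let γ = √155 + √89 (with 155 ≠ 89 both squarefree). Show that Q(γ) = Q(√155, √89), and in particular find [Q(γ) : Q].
[Q(γ) : Q] = 4 (equivalently, Q(γ) = Q(√155, √89))

Obviously Q(γ) ⊆ Q(√155, √89), and [Q(√155, √89):Q] = 4 (since 155, 89 are distinct squarefree integers > 1 with 13795 not a perfect square). To show equality we compute the minimal polynomial of γ. From γ = √155 + √89: γ^2 = 155 + 2√(13795) + 89 = 244 + 2√(13795), so γ^2 - 244 = 2√(13795); squaring, (γ^2 - 244)^2 = 4·13795, i.e. γ^4 - 488γ^2 + 59536 - 55180 = 0, i.e. γ^4 - 488γ^2 + 4356 = 0. So γ is a root of x^4 - 488x^2 + 4356. This polynomial is irreducible over Q: it has no rational root (each ±√155 ± √89 is irrational), and any factorization into two quadratics over Q would force √(13795) ∈ Q (pairing opposite roots) or √155, √89 ∈ Q (other pairings), all impossible. Hence [Q(γ):Q] = 4 = [Q(√155, √89):Q], so Q(γ) = Q(√155, √89).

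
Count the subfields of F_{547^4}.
F_{547^4} has 3 subfields

The subfields of F_{p^n} are exactly the fields F_{p^d} for d | n (each is the fixed field of the unique index-d subgroup of Gal(F_{p^n}/F_p) ≅ Z/nZ). The divisors of n = 4 are {1, 2, 4}, giving 3 subfields: F_{547^1}, F_{547^2}, F_{547^4}.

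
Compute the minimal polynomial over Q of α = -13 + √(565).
m_α(x) = x^2 + 26x - 396

From α + 13 = √(565), squaring gives (α + 13)^2 = 565, i.e. α^2 + 26α + 169 = 565, so α^2 + 26α - 396 = 0. The discriminant of x^2 + 26x - 396 is (26)^2 - 4·(-396) = 676 + 1584 = 2260, and 4·(565) is not a perfect square in Q since 565 is squarefree and ≠ 1. Hence x^2 + 26x - 396 is irreducible over Q and is the minimal polynomial of α.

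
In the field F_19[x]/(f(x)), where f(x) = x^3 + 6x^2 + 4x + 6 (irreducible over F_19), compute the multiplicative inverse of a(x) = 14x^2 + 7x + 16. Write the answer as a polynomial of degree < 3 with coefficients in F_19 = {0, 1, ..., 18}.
a(x)^(-1) ≡ 18x^2 + 4x + 6 (mod f(x))

Since f is irreducible over F_19, F_19[x]/(f) is a field and a(x) ≠ 0 has an inverse. Apply the extended Euclidean algorithm to f(x) and a(x) in F_19[x]: f(x) = (15x + 16)·a(x) + (13x + 16);  a(x) = (4x)·(13x + 16) + (16). The last nonzero remainder is the constant 16 = gcd(f, a) in F_19. Back-substituting through the division chain expresses 16 = s(x)·a(x) + t(x)·f(x) with s(x) ≡ 3x^2 + 7x + 1 (mod f), so (3x^2 + 7x + 1)·a(x) ≡ 16 (mod f). Multiplying by 16^(-1) ≡ 6 in F_19 gives a(x)^(-1) ≡ 6·(3x^2 + 7x + 1) ≡ 18x^2 + 4x + 6 (mod f). Check: (14x^2 + 7x + 16)·(18x^2 + 4x + 6) = 5x^4 + 11x^3 + x^2 + 11x + 1 ≡ 1 (mod x^3 + 6x^2 + 4x + 6).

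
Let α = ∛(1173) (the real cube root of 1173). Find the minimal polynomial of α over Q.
m_α(x) = x^3 - 1173

α satisfies α^3 = 1173, so x^3 - 1173 annihilates α. By the rational root test, a rational root p/q (in lowest terms) of x^3 - 1173 would satisfy p^3 = 1173 q^3, forcing q = 1 and p^3 = 1173; but 1173 is not a perfect cube, contradiction. A monic cubic over Q with no rational root is irreducible (any nontrivial factorization would include a linear factor). Hence x^3 - 1173 is the minimal polynomial of α, and in particular [Q(α):Q] = 3.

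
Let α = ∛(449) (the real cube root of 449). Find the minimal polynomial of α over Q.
m_α(x) = x^3 - 449

α satisfies α^3 = 449, so x^3 - 449 annihilates α. By the rational root test, a rational root p/q (in lowest terms) of x^3 - 449 would satisfy p^3 = 449 q^3, forcing q = 1 and p^3 = 449; but 449 is not a perfect cube, contradiction. A monic cubic over Q with no rational root is irreducible (any nontrivial factorization would include a linear factor). Hence x^3 - 449 is the minimal polynomial of α, and in particular [Q(α):Q] = 3.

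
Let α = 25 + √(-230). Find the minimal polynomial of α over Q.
m_α(x) = x^2 - 50x + 855

From α - 25 = √(-230), squaring gives (α - 25)^2 = -230, i.e. α^2 - 50α + 625 = -230, so α^2 - 50α + 855 = 0. The discriminant of x^2 - 50x + 855 is (-50)^2 - 4·(855) = 2500 - 3420 = -920, and 4·(-230) is not a perfect square in Q since -230 is squarefree and ≠ 1. Hence x^2 - 50x + 855 is irreducible over Q and is the minimal polynomial of α.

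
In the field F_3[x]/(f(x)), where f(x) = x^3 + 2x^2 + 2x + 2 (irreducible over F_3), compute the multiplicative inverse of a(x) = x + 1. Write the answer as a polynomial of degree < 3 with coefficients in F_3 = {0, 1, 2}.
a(x)^(-1) ≡ 2x^2 + 2x + 2 (mod f(x))

Since f is irreducible over F_3, F_3[x]/(f) is a field and a(x) ≠ 0 has an inverse. Apply the extended Euclidean algorithm to f(x) and a(x) in F_3[x]: f(x) = (x^2 + x + 1)·a(x) + (1). The last nonzero remainder is the constant 1 = gcd(f, a) in F_3. Back-substituting through the division chain expresses 1 = s(x)·a(x) + t(x)·f(x) with s(x) ≡ 2x^2 + 2x + 2 (mod f), so a(x)^(-1) ≡ s(x) = 2x^2 + 2x + 2 (mod f). Check: (x + 1)·(2x^2 + 2x + 2) = 2x^3 + x^2 + x + 2 ≡ 1 (mod x^3 + 2x^2 + 2x + 2).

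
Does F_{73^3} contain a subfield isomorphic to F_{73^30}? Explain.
No: F_{73^30} is not a subfield of F_{73^3}

F_{p^m} embeds in F_{p^n} iff m | n. Here 30 ∤ 3 (since 3 = 0·30 + 3 with remainder 3 ≠ 0), so F_{73^30} is not a subfield of F_{73^3}. Equivalently: if it were, the tower law would give 30 = [F_{73^30}:F_73] dividing [F_{73^3}:F_73] = 3, contradiction.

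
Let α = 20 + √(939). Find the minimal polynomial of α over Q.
m_α(x) = x^2 - 40x - 539

From α - 20 = √(939), squaring gives (α - 20)^2 = 939, i.e. α^2 - 40α + 400 = 939, so α^2 - 40α - 539 = 0. The discriminant of x^2 - 40x - 539 is (-40)^2 - 4·(-539) = 1600 + 2156 = 3756, and 4·(939) is not a perfect square in Q since 939 is squarefree and ≠ 1. Hence x^2 - 40x - 539 is irreducible over Q and is the minimal polynomial of α.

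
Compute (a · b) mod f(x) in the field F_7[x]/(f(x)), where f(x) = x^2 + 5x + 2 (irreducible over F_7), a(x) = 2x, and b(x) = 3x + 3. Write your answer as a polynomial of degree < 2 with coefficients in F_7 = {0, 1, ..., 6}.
a · b ≡ 4x + 2 (mod f(x))

Multiply in F_7[x]: a(x)·b(x) = (2x)·(3x + 3) = 6x^2 + 6x. This has degree ≥ 2, so divide by f(x) over F_7: 6x^2 + 6x = (6)·(x^2 + 5x + 2) + (4x + 2). Hence a·b ≡ 4x + 2 (mod f). (F_7[x]/(f) is a field with 7^2 = 49 elements since f is irreducible of degree 2.)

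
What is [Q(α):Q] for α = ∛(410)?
[Q(α):Q] = 3

The minimal polynomial of α is x^3 - 410, irreducible over Q since 410 is not a perfect cube (so x^3 - 410 has no rational root). Hence [Q(α):Q] = deg(m_α) = 3.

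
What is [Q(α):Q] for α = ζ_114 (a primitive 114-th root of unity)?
[Q(α):Q] = 36

The minimal polynomial of ζ_114 over Q is the 114-th cyclotomic polynomial Φ_114(x), which is irreducible over Q and has degree φ(114) = 36. Hence [Q(α):Q] = φ(114) = 36.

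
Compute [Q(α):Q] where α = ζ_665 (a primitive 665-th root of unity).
[Q(α):Q] = 432

The minimal polynomial of ζ_665 over Q is the 665-th cyclotomic polynomial Φ_665(x), which is irreducible over Q and has degree φ(665) = 432. Hence [Q(α):Q] = φ(665) = 432.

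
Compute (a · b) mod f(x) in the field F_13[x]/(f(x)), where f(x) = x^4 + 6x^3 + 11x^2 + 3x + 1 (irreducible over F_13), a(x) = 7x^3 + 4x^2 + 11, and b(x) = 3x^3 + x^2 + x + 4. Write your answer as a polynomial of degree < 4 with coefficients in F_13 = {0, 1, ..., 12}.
a · b ≡ 12x^3 + x^2 + 9x + 12 (mod f(x))

Multiply in F_13[x]: a(x)·b(x) = (7x^3 + 4x^2 + 11)·(3x^3 + x^2 + x + 4) = 8x^6 + 6x^5 + 11x^4 + x^2 + 11x + 5. This has degree ≥ 4, so divide by f(x) over F_13: 8x^6 + 6x^5 + 11x^4 + x^2 + 11x + 5 = (8x^2 + 10x + 6)·(x^4 + 6x^3 + 11x^2 + 3x + 1) + (12x^3 + x^2 + 9x + 12). Hence a·b ≡ 12x^3 + x^2 + 9x + 12 (mod f). (F_13[x]/(f) is a field with 13^4 = 28561 elements since f is irreducible of degree 4.)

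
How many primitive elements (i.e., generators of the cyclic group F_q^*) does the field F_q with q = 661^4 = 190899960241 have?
There are φ(190899960240) = 46138752000 primitive elements

F_q^* is cyclic of order q - 1 = 190899960240. A cyclic group of order m has exactly φ(m) generators. Here m = 190899960240 = 2^4 · 3 · 5 · 11 · 331 · 218461, so the number of primitive elements is φ(190899960240) = 46138752000.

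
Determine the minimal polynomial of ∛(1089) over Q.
m_α(x) = x^3 - 1089

α satisfies α^3 = 1089, so x^3 - 1089 annihilates α. By the rational root test, a rational root p/q (in lowest terms) of x^3 - 1089 would satisfy p^3 = 1089 q^3, forcing q = 1 and p^3 = 1089; but 1089 is not a perfect cube, contradiction. A monic cubic over Q with no rational root is irreducible (any nontrivial factorization would include a linear factor). Hence x^3 - 1089 is the minimal polynomial of α, and in particular [Q(α):Q] = 3.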